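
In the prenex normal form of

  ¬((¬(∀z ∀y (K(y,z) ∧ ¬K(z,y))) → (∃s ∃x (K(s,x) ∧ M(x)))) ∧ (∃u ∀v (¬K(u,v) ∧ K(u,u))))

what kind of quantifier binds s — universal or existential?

universal

Rewrite implications/biconditionals: A → B as ¬A ∨ B.
  ¬((¬¬(∀z ∀y (K(y,z) ∧ ¬K(z,y))) ∨ (∃s ∃x (K(s,x) ∧ M(x)))) ∧ (∃u ∀v (¬K(u,v) ∧ K(u,u))))
Drive negations inward (¬∀x A ≡ ∃x ¬A, ¬∃x A ≡ ∀x ¬A, De Morgan for ∧/∨):
  (∃z ∃y (¬K(y,z) ∨ K(z,y))) ∧ (∀s ∀x (¬K(s,x) ∨ ¬M(x))) ∨ (∀u ∃v (K(u,v) ∨ ¬K(u,u)))
Extract every quantifier outward, since the variables are now distinct and don't occur free across branches:
  ∃z ∃y ∀s ∀x ∀u ∃v ((¬K(y,z) ∨ K(z,y)) ∧ (¬K(s,x) ∨ ¬M(x)) ∨ K(u,v) ∨ ¬K(u,u))
The quantifier ∃s sits under an odd number of negations (counting the antecedent side of each →), so it flips to ∀s.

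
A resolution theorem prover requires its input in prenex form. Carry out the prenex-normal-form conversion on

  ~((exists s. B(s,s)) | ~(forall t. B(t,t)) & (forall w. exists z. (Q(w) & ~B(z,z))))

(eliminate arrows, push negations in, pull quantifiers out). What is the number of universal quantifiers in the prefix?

3

Push ¬ through the quantifiers and connectives to reach negation normal form:
  (forall s. ~B(s,s)) & ((forall t. B(t,t)) | (exists w. forall z. (~Q(w) | B(z,z))))
All bound variables are already distinct, so no renaming is needed.
Finally move all quantifiers to the prefix:
  forall s. forall t. exists w. forall z. (~B(s,s) & (B(t,t) | ~Q(w) | B(z,z)))
The prefix is forall s forall t exists w forall z: 3 universal, 1 existential.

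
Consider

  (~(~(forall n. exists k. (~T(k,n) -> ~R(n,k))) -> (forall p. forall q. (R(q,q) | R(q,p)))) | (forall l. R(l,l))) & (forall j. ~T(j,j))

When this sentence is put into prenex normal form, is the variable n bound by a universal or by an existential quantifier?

First replace A → B with ¬A ∨ B.
  (~(~~(forall n. exists k. (~~T(k,n) | ~R(n,k))) | (forall p. forall q. (R(q,q) | R(q,p)))) | (forall l. R(l,l))) & (forall j. ~T(j,j))
Push ¬ through the quantifiers and connectives to reach negation normal form:
  ((exists n. forall k. (~T(k,n) & R(n,k))) & (exists p. exists q. (~R(q,q) & ~R(q,p))) | (forall l. R(l,l))) & (forall j. ~T(j,j))
All bound variables are already distinct, so no renaming is needed.
Finally move all quantifiers to the prefix:
  exists n. forall k. exists p. exists q. forall l. forall j. ((~T(k,n) & R(n,k) & ~R(q,q) & ~R(q,p) | R(l,l)) & ~T(j,j))
The quantifier forall n sits under an odd number of negations (counting the antecedent side of each →), so it flips to exists n.

existential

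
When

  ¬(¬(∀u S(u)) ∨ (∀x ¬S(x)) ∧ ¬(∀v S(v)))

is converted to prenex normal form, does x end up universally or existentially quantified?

Move each ¬ inward, flipping quantifiers it crosses:
  (∀u S(u)) ∧ ((∃x S(x)) ∨ (∀v S(v)))
Extract every quantifier outward, since the variables are now distinct and don't occur free across branches:
  ∀u ∃x ∀v (S(u) ∧ (S(x) ∨ S(v)))
The quantifier ∀x sits under an odd number of negations, so it flips to ∃x.

existential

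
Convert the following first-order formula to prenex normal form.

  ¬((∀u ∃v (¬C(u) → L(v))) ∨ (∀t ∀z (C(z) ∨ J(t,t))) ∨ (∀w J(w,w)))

∃u ∀v ∃t ∃z ∃w (¬C(u) ∧ ¬L(v) ∧ ¬C(z) ∧ ¬J(t,t) ∧ ¬J(w,w))

Eliminate → and ↔ using ¬ and ∨.
  ¬((∀u ∃v (¬¬C(u) ∨ L(v))) ∨ (∀t ∀z (C(z) ∨ J(t,t))) ∨ (∀w J(w,w)))
Push ¬ through the quantifiers and connectives to reach negation normal form:
  (∃u ∀v (¬C(u) ∧ ¬L(v))) ∧ (∃t ∃z (¬C(z) ∧ ¬J(t,t))) ∧ (∃w ¬J(w,w))
All bound variables are already distinct, so no renaming is needed.
Pull the quantifiers to the front (each side's bound variable is not free in the other side):
  ∃u ∀v ∃t ∃z ∃w (¬C(u) ∧ ¬L(v) ∧ ¬C(z) ∧ ¬J(t,t) ∧ ¬J(w,w))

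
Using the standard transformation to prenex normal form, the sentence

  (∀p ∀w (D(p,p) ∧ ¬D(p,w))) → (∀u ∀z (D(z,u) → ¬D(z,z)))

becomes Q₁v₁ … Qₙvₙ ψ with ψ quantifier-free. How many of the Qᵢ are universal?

2

Rewrite implications/biconditionals: A → B as ¬A ∨ B.
  ¬(∀p ∀w (D(p,p) ∧ ¬D(p,w))) ∨ (∀u ∀z (¬D(z,u) ∨ ¬D(z,z)))
Push ¬ through the quantifiers and connectives to reach negation normal form:
  (∃p ∃w (¬D(p,p) ∨ D(p,w))) ∨ (∀u ∀z (¬D(z,u) ∨ ¬D(z,z)))
All bound variables are already distinct, so no renaming is needed.
Finally move all quantifiers to the prefix:
  ∃p ∃w ∀u ∀z (¬D(p,p) ∨ D(p,w) ∨ ¬D(z,u) ∨ ¬D(z,z))
The prefix is ∃p ∃w ∀u ∀z: 2 universal, 2 existential.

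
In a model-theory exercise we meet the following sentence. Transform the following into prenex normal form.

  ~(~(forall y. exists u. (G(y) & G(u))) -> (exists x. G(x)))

exists y. forall u. forall x. ((~G(y) | ~G(u)) & ~G(x))

Eliminate → and ↔ using ¬ and ∨.
  ~(~~(forall y. exists u. (G(y) & G(u))) | (exists x. G(x)))
Push ¬ through the quantifiers and connectives to reach negation normal form:
  (exists y. forall u. (~G(y) | ~G(u))) & (forall x. ~G(x))
All bound variables are already distinct, so no renaming is needed.
Extract every quantifier outward, since the variables are now distinct and don't occur free across branches:
  exists y. forall u. forall x. ((~G(y) | ~G(u)) & ~G(x))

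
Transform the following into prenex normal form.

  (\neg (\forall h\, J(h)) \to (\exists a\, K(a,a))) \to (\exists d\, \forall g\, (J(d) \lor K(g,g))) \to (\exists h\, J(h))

\exists h\, \forall a\, \forall d\, \exists g\, \exists u\, (\neg J(h) \land \neg K(a,a) \lor \neg J(d) \land \neg K(g,g) \lor J(u))

First replace A → B with ¬A ∨ B.
  \neg (\neg \neg (\forall h\, J(h)) \lor (\exists a\, K(a,a))) \lor \neg (\exists d\, \forall g\, (J(d) \lor K(g,g))) \lor (\exists h\, J(h))
Move each ¬ inward, flipping quantifiers it crosses:
  (\exists h\, \neg J(h)) \land (\forall a\, \neg K(a,a)) \lor (\forall d\, \exists g\, (\neg J(d) \land \neg K(g,g))) \lor (\exists h\, J(h))
Standardize variables apart so no two quantifiers bind the same name: h↦u.
  (\exists h\, \neg J(h)) \land (\forall a\, \neg K(a,a)) \lor (\forall d\, \exists g\, (\neg J(d) \land \neg K(g,g))) \lor (\exists u\, J(u))
Extract every quantifier outward, since the variables are now distinct and don't occur free across branches:
  \exists h\, \forall a\, \forall d\, \exists g\, \exists u\, (\neg J(h) \land \neg K(a,a) \lor \neg J(d) \land \neg K(g,g) \lor J(u))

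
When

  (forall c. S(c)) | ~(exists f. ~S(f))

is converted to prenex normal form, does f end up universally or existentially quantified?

Move each ¬ inward, flipping quantifiers it crosses:
  (forall c. S(c)) | (forall f. S(f))
Extract every quantifier outward, since the variables are now distinct and don't occur free across branches:
  forall c. forall f. (S(c) | S(f))
The quantifier exists f sits under an odd number of negations, so it flips to forall f.

universal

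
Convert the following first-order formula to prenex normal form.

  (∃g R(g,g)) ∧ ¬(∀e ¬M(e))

∃g ∃e (R(g,g) ∧ M(e))

Push ¬ through the quantifiers and connectives to reach negation normal form:
  (∃g R(g,g)) ∧ (∃e M(e))
All bound variables are already distinct, so no renaming is needed.
Finally move all quantifiers to the prefix:
  ∃g ∃e (R(g,g) ∧ M(e))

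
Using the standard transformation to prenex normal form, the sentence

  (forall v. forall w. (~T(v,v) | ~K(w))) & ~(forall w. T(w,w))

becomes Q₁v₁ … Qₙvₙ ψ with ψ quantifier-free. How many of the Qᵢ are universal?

2

Push ¬ through the quantifiers and connectives to reach negation normal form:
  (forall v. forall w. (~T(v,v) | ~K(w))) & (exists w. ~T(w,w))
Standardize variables apart so no two quantifiers bind the same name: w↦x.
  (forall v. forall w. (~T(v,v) | ~K(w))) & (exists x. ~T(x,x))
Finally move all quantifiers to the prefix:
  forall v. forall w. exists x. ((~T(v,v) | ~K(w)) & ~T(x,x))
The prefix is forall v forall w exists x: 2 universal, 1 existential.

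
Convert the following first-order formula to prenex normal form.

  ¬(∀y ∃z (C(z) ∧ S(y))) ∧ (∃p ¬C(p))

Move each ¬ inward, flipping quantifiers it crosses:
  (∃y ∀z (¬C(z) ∨ ¬S(y))) ∧ (∃p ¬C(p))
All bound variables are already distinct, so no renaming is needed.
Pull the quantifiers to the front (each side's bound variable is not free in the other side):
  ∃y ∀z ∃p ((¬C(z) ∨ ¬S(y)) ∧ ¬C(p))

∃y ∀z ∃p ((¬C(z) ∨ ¬S(y)) ∧ ¬C(p))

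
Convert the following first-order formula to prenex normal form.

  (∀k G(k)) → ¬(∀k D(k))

First replace A → B with ¬A ∨ B.
  ¬(∀k G(k)) ∨ ¬(∀k D(k))
Move each ¬ inward, flipping quantifiers it crosses:
  (∃k ¬G(k)) ∨ (∃k ¬D(k))
Rename bound variables to avoid capture: k↦r.
  (∃k ¬G(k)) ∨ (∃r ¬D(r))
Finally move all quantifiers to the prefix:
  ∃k ∃r (¬G(k) ∨ ¬D(r))

∃k ∃r (¬G(k) ∨ ¬D(r))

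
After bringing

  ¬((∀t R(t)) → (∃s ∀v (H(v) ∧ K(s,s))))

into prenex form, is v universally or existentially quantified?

First replace A → B with ¬A ∨ B.
  ¬(¬(∀t R(t)) ∨ (∃s ∀v (H(v) ∧ K(s,s))))
Drive negations inward (¬∀x A ≡ ∃x ¬A, ¬∃x A ≡ ∀x ¬A, De Morgan for ∧/∨):
  (∀t R(t)) ∧ (∀s ∃v (¬H(v) ∨ ¬K(s,s)))
All bound variables are already distinct, so no renaming is needed.
Finally move all quantifiers to the prefix:
  ∀t ∀s ∃v (R(t) ∧ (¬H(v) ∨ ¬K(s,s)))
The quantifier ∀v sits under an odd number of negations (counting the antecedent side of each →), so it flips to ∃v.

existential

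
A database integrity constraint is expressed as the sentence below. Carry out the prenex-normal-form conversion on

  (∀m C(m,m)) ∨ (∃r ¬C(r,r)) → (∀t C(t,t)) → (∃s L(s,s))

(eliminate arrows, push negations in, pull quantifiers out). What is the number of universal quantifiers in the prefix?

1

Eliminate → and ↔ using ¬ and ∨.
  ¬((∀m C(m,m)) ∨ (∃r ¬C(r,r))) ∨ ¬(∀t C(t,t)) ∨ (∃s L(s,s))
Push ¬ through the quantifiers and connectives to reach negation normal form:
  (∃m ¬C(m,m)) ∧ (∀r C(r,r)) ∨ (∃t ¬C(t,t)) ∨ (∃s L(s,s))
All bound variables are already distinct, so no renaming is needed.
Pull the quantifiers to the front (each side's bound variable is not free in the other side):
  ∃m ∀r ∃t ∃s (¬C(m,m) ∧ C(r,r) ∨ ¬C(t,t) ∨ L(s,s))
The prefix is ∃m ∀r ∃t ∃s: 1 universal, 3 existential.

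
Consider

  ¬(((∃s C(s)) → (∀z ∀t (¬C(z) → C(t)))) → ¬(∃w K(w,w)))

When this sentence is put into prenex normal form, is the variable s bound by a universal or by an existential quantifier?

First replace A → B with ¬A ∨ B.
  ¬(¬(¬(∃s C(s)) ∨ (∀z ∀t (¬¬C(z) ∨ C(t)))) ∨ ¬(∃w K(w,w)))
Drive negations inward (¬∀x A ≡ ∃x ¬A, ¬∃x A ≡ ∀x ¬A, De Morgan for ∧/∨):
  ((∀s ¬C(s)) ∨ (∀z ∀t (C(z) ∨ C(t)))) ∧ (∃w K(w,w))
All bound variables are already distinct, so no renaming is needed.
Finally move all quantifiers to the prefix:
  ∀s ∀z ∀t ∃w ((¬C(s) ∨ C(z) ∨ C(t)) ∧ K(w,w))
The quantifier ∃s sits under an odd number of negations (counting the antecedent side of each →), so it flips to ∀s.

universal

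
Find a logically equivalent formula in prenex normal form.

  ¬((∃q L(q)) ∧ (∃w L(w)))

Move each ¬ inward, flipping quantifiers it crosses:
  (∀q ¬L(q)) ∨ (∀w ¬L(w))
All bound variables are already distinct, so no renaming is needed.
Finally move all quantifiers to the prefix:
  ∀q ∀w (¬L(q) ∨ ¬L(w))

∀q ∀w (¬L(q) ∨ ¬L(w))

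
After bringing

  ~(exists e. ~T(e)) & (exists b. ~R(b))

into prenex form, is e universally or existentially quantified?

Drive negations inward (¬∀x A ≡ ∃x ¬A, ¬∃x A ≡ ∀x ¬A, De Morgan for ∧/∨):
  (forall e. T(e)) & (exists b. ~R(b))
Extract every quantifier outward, since the variables are now distinct and don't occur free across branches:
  forall e. exists b. (T(e) & ~R(b))
The quantifier exists e sits under an odd number of negations, so it flips to forall e.

universal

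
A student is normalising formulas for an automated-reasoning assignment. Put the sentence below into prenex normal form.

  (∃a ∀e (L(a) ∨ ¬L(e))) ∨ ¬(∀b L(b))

Drive negations inward (¬∀x A ≡ ∃x ¬A, ¬∃x A ≡ ∀x ¬A, De Morgan for ∧/∨):
  (∃a ∀e (L(a) ∨ ¬L(e))) ∨ (∃b ¬L(b))
All bound variables are already distinct, so no renaming is needed.
Pull the quantifiers to the front (each side's bound variable is not free in the other side):
  ∃a ∀e ∃b (L(a) ∨ ¬L(e) ∨ ¬L(b))

∃a ∀e ∃b (L(a) ∨ ¬L(e) ∨ ¬L(b))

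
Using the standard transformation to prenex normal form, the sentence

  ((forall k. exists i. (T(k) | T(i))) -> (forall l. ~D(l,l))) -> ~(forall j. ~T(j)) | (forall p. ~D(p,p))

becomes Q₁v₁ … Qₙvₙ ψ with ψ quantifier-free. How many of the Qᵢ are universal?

2

Rewrite implications/biconditionals: A → B as ¬A ∨ B.
  ~(~(forall k. exists i. (T(k) | T(i))) | (forall l. ~D(l,l))) | ~(forall j. ~T(j)) | (forall p. ~D(p,p))
Drive negations inward (¬∀x A ≡ ∃x ¬A, ¬∃x A ≡ ∀x ¬A, De Morgan for ∧/∨):
  (forall k. exists i. (T(k) | T(i))) & (exists l. D(l,l)) | (exists j. T(j)) | (forall p. ~D(p,p))
Finally move all quantifiers to the prefix:
  forall k. exists i. exists l. exists j. forall p. ((T(k) | T(i)) & D(l,l) | T(j) | ~D(p,p))
The prefix is forall k exists i exists l exists j forall p: 2 universal, 3 existential.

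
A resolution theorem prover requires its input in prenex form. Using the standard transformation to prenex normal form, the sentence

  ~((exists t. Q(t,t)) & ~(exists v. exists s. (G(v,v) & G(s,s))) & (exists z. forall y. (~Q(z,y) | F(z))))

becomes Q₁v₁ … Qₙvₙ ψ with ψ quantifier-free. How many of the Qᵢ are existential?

3

Move each ¬ inward, flipping quantifiers it crosses:
  (forall t. ~Q(t,t)) | (exists v. exists s. (G(v,v) & G(s,s))) | (forall z. exists y. (Q(z,y) & ~F(z)))
Pull the quantifiers to the front (each side's bound variable is not free in the other side):
  forall t. exists v. exists s. forall z. exists y. (~Q(t,t) | G(v,v) & G(s,s) | Q(z,y) & ~F(z))
The prefix is forall t exists v exists s forall z exists y: 2 universal, 3 existential.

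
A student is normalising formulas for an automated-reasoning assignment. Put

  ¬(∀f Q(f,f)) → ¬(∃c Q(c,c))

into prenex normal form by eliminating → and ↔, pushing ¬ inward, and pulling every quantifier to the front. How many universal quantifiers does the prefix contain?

Eliminate → and ↔ using ¬ and ∨.
  ¬¬(∀f Q(f,f)) ∨ ¬(∃c Q(c,c))
Push ¬ through the quantifiers and connectives to reach negation normal form:
  (∀f Q(f,f)) ∨ (∀c ¬Q(c,c))
All bound variables are already distinct, so no renaming is needed.
Finally move all quantifiers to the prefix:
  ∀f ∀c (Q(f,f) ∨ ¬Q(c,c))
The prefix is ∀f ∀c: 2 universal, 0 existential.

2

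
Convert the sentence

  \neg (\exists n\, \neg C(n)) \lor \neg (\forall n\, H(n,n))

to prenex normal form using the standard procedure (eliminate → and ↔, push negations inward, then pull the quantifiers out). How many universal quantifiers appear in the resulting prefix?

Push ¬ through the quantifiers and connectives to reach negation normal form:
  (\forall n\, C(n)) \lor (\exists n\, \neg H(n,n))
Rename bound variables to avoid capture: n↦c.
  (\forall n\, C(n)) \lor (\exists c\, \neg H(c,c))
Pull the quantifiers to the front (each side's bound variable is not free in the other side):
  \forall n\, \exists c\, (C(n) \lor \neg H(c,c))
The prefix is \forall n \exists c: 1 universal, 1 existential.

1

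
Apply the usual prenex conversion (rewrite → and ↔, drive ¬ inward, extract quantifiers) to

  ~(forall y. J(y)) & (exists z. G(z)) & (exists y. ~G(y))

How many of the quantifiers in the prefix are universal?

Drive negations inward (¬∀x A ≡ ∃x ¬A, ¬∃x A ≡ ∀x ¬A, De Morgan for ∧/∨):
  (exists y. ~J(y)) & (exists z. G(z)) & (exists y. ~G(y))
Rename bound variables to avoid capture: y↦b.
  (exists y. ~J(y)) & (exists z. G(z)) & (exists b. ~G(b))
Pull the quantifiers to the front (each side's bound variable is not free in the other side):
  exists y. exists z. exists b. (~J(y) & G(z) & ~G(b))
The prefix is exists y exists z exists b: 0 universal, 3 existential.

0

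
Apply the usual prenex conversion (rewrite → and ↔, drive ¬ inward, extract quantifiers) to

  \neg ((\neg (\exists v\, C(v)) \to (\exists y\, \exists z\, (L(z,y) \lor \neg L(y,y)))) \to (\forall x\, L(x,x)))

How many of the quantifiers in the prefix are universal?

First replace A → B with ¬A ∨ B.
  \neg (\neg (\neg \neg (\exists v\, C(v)) \lor (\exists y\, \exists z\, (L(z,y) \lor \neg L(y,y)))) \lor (\forall x\, L(x,x)))
Drive negations inward (¬∀x A ≡ ∃x ¬A, ¬∃x A ≡ ∀x ¬A, De Morgan for ∧/∨):
  ((\exists v\, C(v)) \lor (\exists y\, \exists z\, (L(z,y) \lor \neg L(y,y)))) \land (\exists x\, \neg L(x,x))
All bound variables are already distinct, so no renaming is needed.
Pull the quantifiers to the front (each side's bound variable is not free in the other side):
  \exists v\, \exists y\, \exists z\, \exists x\, ((C(v) \lor L(z,y) \lor \neg L(y,y)) \land \neg L(x,x))
The prefix is \exists v \exists y \exists z \exists x: 0 universal, 4 existential.

0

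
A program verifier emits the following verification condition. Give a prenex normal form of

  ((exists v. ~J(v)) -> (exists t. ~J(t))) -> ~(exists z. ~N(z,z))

exists v. forall t. forall z. (~J(v) & J(t) | N(z,z))

First replace A → B with ¬A ∨ B.
  ~(~(exists v. ~J(v)) | (exists t. ~J(t))) | ~(exists z. ~N(z,z))
Push ¬ through the quantifiers and connectives to reach negation normal form:
  (exists v. ~J(v)) & (forall t. J(t)) | (forall z. N(z,z))
All bound variables are already distinct, so no renaming is needed.
Pull the quantifiers to the front (each side's bound variable is not free in the other side):
  exists v. forall t. forall z. (~J(v) & J(t) | N(z,z))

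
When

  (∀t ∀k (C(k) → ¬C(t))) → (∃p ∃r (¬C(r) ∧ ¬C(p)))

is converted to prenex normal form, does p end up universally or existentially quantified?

First replace A → B with ¬A ∨ B.
  ¬(∀t ∀k (¬C(k) ∨ ¬C(t))) ∨ (∃p ∃r (¬C(r) ∧ ¬C(p)))
Push ¬ through the quantifiers and connectives to reach negation normal form:
  (∃t ∃k (C(k) ∧ C(t))) ∨ (∃p ∃r (¬C(r) ∧ ¬C(p)))
Extract every quantifier outward, since the variables are now distinct and don't occur free across branches:
  ∃t ∃k ∃p ∃r (C(k) ∧ C(t) ∨ ¬C(r) ∧ ¬C(p))
The quantifier ∃p sits under an even number of negations (counting the antecedent side of each →), so it remains existential.

existential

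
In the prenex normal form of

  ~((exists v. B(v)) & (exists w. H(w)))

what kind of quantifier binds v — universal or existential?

universal

Drive negations inward (¬∀x A ≡ ∃x ¬A, ¬∃x A ≡ ∀x ¬A, De Morgan for ∧/∨):
  (forall v. ~B(v)) | (forall w. ~H(w))
Pull the quantifiers to the front (each side's bound variable is not free in the other side):
  forall v. forall w. (~B(v) | ~H(w))
The quantifier exists v sits under an odd number of negations, so it flips to forall v.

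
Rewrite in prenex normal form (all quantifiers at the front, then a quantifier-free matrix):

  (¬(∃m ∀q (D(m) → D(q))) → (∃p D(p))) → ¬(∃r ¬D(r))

First replace A → B with ¬A ∨ B.
  ¬(¬¬(∃m ∀q (¬D(m) ∨ D(q))) ∨ (∃p D(p))) ∨ ¬(∃r ¬D(r))
Drive negations inward (¬∀x A ≡ ∃x ¬A, ¬∃x A ≡ ∀x ¬A, De Morgan for ∧/∨):
  (∀m ∃q (D(m) ∧ ¬D(q))) ∧ (∀p ¬D(p)) ∨ (∀r D(r))
Extract every quantifier outward, since the variables are now distinct and don't occur free across branches:
  ∀m ∃q ∀p ∀r (D(m) ∧ ¬D(q) ∧ ¬D(p) ∨ D(r))

∀m ∃q ∀p ∀r (D(m) ∧ ¬D(q) ∧ ¬D(p) ∨ D(r))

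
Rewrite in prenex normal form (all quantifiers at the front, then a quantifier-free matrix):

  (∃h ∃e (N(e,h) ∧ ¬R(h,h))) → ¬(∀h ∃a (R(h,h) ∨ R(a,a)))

Rewrite implications/biconditionals: A → B as ¬A ∨ B.
  ¬(∃h ∃e (N(e,h) ∧ ¬R(h,h))) ∨ ¬(∀h ∃a (R(h,h) ∨ R(a,a)))
Push ¬ through the quantifiers and connectives to reach negation normal form:
  (∀h ∀e (¬N(e,h) ∨ R(h,h))) ∨ (∃h ∀a (¬R(h,h) ∧ ¬R(a,a)))
Standardize variables apart so no two quantifiers bind the same name: h↦y1.
  (∀h ∀e (¬N(e,h) ∨ R(h,h))) ∨ (∃y1 ∀a (¬R(y1,y1) ∧ ¬R(a,a)))
Extract every quantifier outward, since the variables are now distinct and don't occur free across branches:
  ∀h ∀e ∃y1 ∀a (¬N(e,h) ∨ R(h,h) ∨ ¬R(y1,y1) ∧ ¬R(a,a))

∀h ∀e ∃y1 ∀a (¬N(e,h) ∨ R(h,h) ∨ ¬R(y1,y1) ∧ ¬R(a,a))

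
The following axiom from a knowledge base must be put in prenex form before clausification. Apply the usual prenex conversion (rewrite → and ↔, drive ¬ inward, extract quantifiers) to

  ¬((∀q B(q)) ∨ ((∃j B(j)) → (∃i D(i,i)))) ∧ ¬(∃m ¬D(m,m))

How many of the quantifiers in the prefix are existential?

Eliminate → and ↔ using ¬ and ∨.
  ¬((∀q B(q)) ∨ ¬(∃j B(j)) ∨ (∃i D(i,i))) ∧ ¬(∃m ¬D(m,m))
Drive negations inward (¬∀x A ≡ ∃x ¬A, ¬∃x A ≡ ∀x ¬A, De Morgan for ∧/∨):
  (∃q ¬B(q)) ∧ (∃j B(j)) ∧ (∀i ¬D(i,i)) ∧ (∀m D(m,m))
Pull the quantifiers to the front (each side's bound variable is not free in the other side):
  ∃q ∃j ∀i ∀m (¬B(q) ∧ B(j) ∧ ¬D(i,i) ∧ D(m,m))
The prefix is ∃q ∃j ∀i ∀m: 2 universal, 2 existential.

2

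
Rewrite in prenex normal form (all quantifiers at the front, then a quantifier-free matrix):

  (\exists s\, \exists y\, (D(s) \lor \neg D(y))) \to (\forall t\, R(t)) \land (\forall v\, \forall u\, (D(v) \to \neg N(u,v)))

Rewrite implications/biconditionals: A → B as ¬A ∨ B.
  \neg (\exists s\, \exists y\, (D(s) \lor \neg D(y))) \lor (\forall t\, R(t)) \land (\forall v\, \forall u\, (\neg D(v) \lor \neg N(u,v)))
Move each ¬ inward, flipping quantifiers it crosses:
  (\forall s\, \forall y\, (\neg D(s) \land D(y))) \lor (\forall t\, R(t)) \land (\forall v\, \forall u\, (\neg D(v) \lor \neg N(u,v)))
All bound variables are already distinct, so no renaming is needed.
Pull the quantifiers to the front (each side's bound variable is not free in the other side):
  \forall s\, \forall y\, \forall t\, \forall v\, \forall u\, (\neg D(s) \land D(y) \lor R(t) \land (\neg D(v) \lor \neg N(u,v)))

\forall s\, \forall y\, \forall t\, \forall v\, \forall u\, (\neg D(s) \land D(y) \lor R(t) \land (\neg D(v) \lor \neg N(u,v)))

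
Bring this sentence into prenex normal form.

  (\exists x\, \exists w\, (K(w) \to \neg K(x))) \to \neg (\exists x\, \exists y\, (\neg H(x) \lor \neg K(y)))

Eliminate → and ↔ using ¬ and ∨.
  \neg (\exists x\, \exists w\, (\neg K(w) \lor \neg K(x))) \lor \neg (\exists x\, \exists y\, (\neg H(x) \lor \neg K(y)))
Push ¬ through the quantifiers and connectives to reach negation normal form:
  (\forall x\, \forall w\, (K(w) \land K(x))) \lor (\forall x\, \forall y\, (H(x) \land K(y)))
Give each quantifier a distinct variable: x↦s.
  (\forall x\, \forall w\, (K(w) \land K(x))) \lor (\forall s\, \forall y\, (H(s) \land K(y)))
Pull the quantifiers to the front (each side's bound variable is not free in the other side):
  \forall x\, \forall w\, \forall s\, \forall y\, (K(w) \land K(x) \lor H(s) \land K(y))

\forall x\, \forall w\, \forall s\, \forall y\, (K(w) \land K(x) \lor H(s) \land K(y))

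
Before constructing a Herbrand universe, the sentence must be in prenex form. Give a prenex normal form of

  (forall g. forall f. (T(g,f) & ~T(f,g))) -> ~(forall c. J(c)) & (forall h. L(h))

Eliminate → and ↔ using ¬ and ∨.
  ~(forall g. forall f. (T(g,f) & ~T(f,g))) | ~(forall c. J(c)) & (forall h. L(h))
Drive negations inward (¬∀x A ≡ ∃x ¬A, ¬∃x A ≡ ∀x ¬A, De Morgan for ∧/∨):
  (exists g. exists f. (~T(g,f) | T(f,g))) | (exists c. ~J(c)) & (forall h. L(h))
Finally move all quantifiers to the prefix:
  exists g. exists f. exists c. forall h. (~T(g,f) | T(f,g) | ~J(c) & L(h))

exists g. exists f. exists c. forall h. (~T(g,f) | T(f,g) | ~J(c) & L(h))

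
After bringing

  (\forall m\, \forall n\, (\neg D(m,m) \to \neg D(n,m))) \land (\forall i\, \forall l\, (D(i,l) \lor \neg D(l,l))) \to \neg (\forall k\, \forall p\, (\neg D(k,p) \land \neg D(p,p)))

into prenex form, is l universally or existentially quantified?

existential

Eliminate → and ↔ using ¬ and ∨.
  \neg ((\forall m\, \forall n\, (\neg \neg D(m,m) \lor \neg D(n,m))) \land (\forall i\, \forall l\, (D(i,l) \lor \neg D(l,l)))) \lor \neg (\forall k\, \forall p\, (\neg D(k,p) \land \neg D(p,p)))
Move each ¬ inward, flipping quantifiers it crosses:
  (\exists m\, \exists n\, (\neg D(m,m) \land D(n,m))) \lor (\exists i\, \exists l\, (\neg D(i,l) \land D(l,l))) \lor (\exists k\, \exists p\, (D(k,p) \lor D(p,p)))
Finally move all quantifiers to the prefix:
  \exists m\, \exists n\, \exists i\, \exists l\, \exists k\, \exists p\, (\neg D(m,m) \land D(n,m) \lor \neg D(i,l) \land D(l,l) \lor D(k,p) \lor D(p,p))
The quantifier \forall l sits under an odd number of negations (counting the antecedent side of each →), so it flips to \exists l.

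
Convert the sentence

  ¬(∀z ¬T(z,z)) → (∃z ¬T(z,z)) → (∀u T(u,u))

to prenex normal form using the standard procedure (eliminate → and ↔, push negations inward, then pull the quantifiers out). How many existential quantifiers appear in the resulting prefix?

0

Eliminate → and ↔ using ¬ and ∨.
  ¬¬(∀z ¬T(z,z)) ∨ ¬(∃z ¬T(z,z)) ∨ (∀u T(u,u))
Drive negations inward (¬∀x A ≡ ∃x ¬A, ¬∃x A ≡ ∀x ¬A, De Morgan for ∧/∨):
  (∀z ¬T(z,z)) ∨ (∀z T(z,z)) ∨ (∀u T(u,u))
Give each quantifier a distinct variable: z↦p.
  (∀z ¬T(z,z)) ∨ (∀p T(p,p)) ∨ (∀u T(u,u))
Pull the quantifiers to the front (each side's bound variable is not free in the other side):
  ∀z ∀p ∀u (¬T(z,z) ∨ T(p,p) ∨ T(u,u))
The prefix is ∀z ∀p ∀u: 3 universal, 0 existential.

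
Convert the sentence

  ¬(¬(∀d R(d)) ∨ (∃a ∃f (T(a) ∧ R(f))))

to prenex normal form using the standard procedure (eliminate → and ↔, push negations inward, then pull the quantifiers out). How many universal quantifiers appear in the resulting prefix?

3

Move each ¬ inward, flipping quantifiers it crosses:
  (∀d R(d)) ∧ (∀a ∀f (¬T(a) ∨ ¬R(f)))
All bound variables are already distinct, so no renaming is needed.
Finally move all quantifiers to the prefix:
  ∀d ∀a ∀f (R(d) ∧ (¬T(a) ∨ ¬R(f)))
The prefix is ∀d ∀a ∀f: 3 universal, 0 existential.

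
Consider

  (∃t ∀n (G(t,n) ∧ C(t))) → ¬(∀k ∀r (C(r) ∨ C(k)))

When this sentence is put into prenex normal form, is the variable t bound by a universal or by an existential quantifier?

universal

First replace A → B with ¬A ∨ B.
  ¬(∃t ∀n (G(t,n) ∧ C(t))) ∨ ¬(∀k ∀r (C(r) ∨ C(k)))
Move each ¬ inward, flipping quantifiers it crosses:
  (∀t ∃n (¬G(t,n) ∨ ¬C(t))) ∨ (∃k ∃r (¬C(r) ∧ ¬C(k)))
Pull the quantifiers to the front (each side's bound variable is not free in the other side):
  ∀t ∃n ∃k ∃r (¬G(t,n) ∨ ¬C(t) ∨ ¬C(r) ∧ ¬C(k))
The quantifier ∃t sits under an odd number of negations (counting the antecedent side of each →), so it flips to ∀t.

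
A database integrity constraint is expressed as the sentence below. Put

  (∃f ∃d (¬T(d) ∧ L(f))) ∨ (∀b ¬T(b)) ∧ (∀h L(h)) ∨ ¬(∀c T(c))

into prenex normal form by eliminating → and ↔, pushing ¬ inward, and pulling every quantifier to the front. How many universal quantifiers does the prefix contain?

Move each ¬ inward, flipping quantifiers it crosses:
  (∃f ∃d (¬T(d) ∧ L(f))) ∨ (∀b ¬T(b)) ∧ (∀h L(h)) ∨ (∃c ¬T(c))
All bound variables are already distinct, so no renaming is needed.
Extract every quantifier outward, since the variables are now distinct and don't occur free across branches:
  ∃f ∃d ∀b ∀h ∃c (¬T(d) ∧ L(f) ∨ ¬T(b) ∧ L(h) ∨ ¬T(c))
The prefix is ∃f ∃d ∀b ∀h ∃c: 2 universal, 3 existential.

2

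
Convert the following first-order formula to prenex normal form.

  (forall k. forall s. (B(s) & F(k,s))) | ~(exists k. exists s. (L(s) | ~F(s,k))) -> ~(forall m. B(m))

exists k. exists s. exists a. exists w1. exists m. ((~B(s) | ~F(k,s)) & (L(w1) | ~F(w1,a)) | ~B(m))

Eliminate → and ↔ using ¬ and ∨.
  ~((forall k. forall s. (B(s) & F(k,s))) | ~(exists k. exists s. (L(s) | ~F(s,k)))) | ~(forall m. B(m))
Move each ¬ inward, flipping quantifiers it crosses:
  (exists k. exists s. (~B(s) | ~F(k,s))) & (exists k. exists s. (L(s) | ~F(s,k))) | (exists m. ~B(m))
Standardize variables apart so no two quantifiers bind the same name: k↦a, s↦w1.
  (exists k. exists s. (~B(s) | ~F(k,s))) & (exists a. exists w1. (L(w1) | ~F(w1,a))) | (exists m. ~B(m))
Finally move all quantifiers to the prefix:
  exists k. exists s. exists a. exists w1. exists m. ((~B(s) | ~F(k,s)) & (L(w1) | ~F(w1,a)) | ~B(m))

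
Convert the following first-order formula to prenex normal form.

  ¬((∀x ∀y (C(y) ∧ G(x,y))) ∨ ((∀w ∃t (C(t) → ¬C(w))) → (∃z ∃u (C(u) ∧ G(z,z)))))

Rewrite implications/biconditionals: A → B as ¬A ∨ B.
  ¬((∀x ∀y (C(y) ∧ G(x,y))) ∨ ¬(∀w ∃t (¬C(t) ∨ ¬C(w))) ∨ (∃z ∃u (C(u) ∧ G(z,z))))
Push ¬ through the quantifiers and connectives to reach negation normal form:
  (∃x ∃y (¬C(y) ∨ ¬G(x,y))) ∧ (∀w ∃t (¬C(t) ∨ ¬C(w))) ∧ (∀z ∀u (¬C(u) ∨ ¬G(z,z)))
Extract every quantifier outward, since the variables are now distinct and don't occur free across branches:
  ∃x ∃y ∀w ∃t ∀z ∀u ((¬C(y) ∨ ¬G(x,y)) ∧ (¬C(t) ∨ ¬C(w)) ∧ (¬C(u) ∨ ¬G(z,z)))

∃x ∃y ∀w ∃t ∀z ∀u ((¬C(y) ∨ ¬G(x,y)) ∧ (¬C(t) ∨ ¬C(w)) ∧ (¬C(u) ∨ ¬G(z,z)))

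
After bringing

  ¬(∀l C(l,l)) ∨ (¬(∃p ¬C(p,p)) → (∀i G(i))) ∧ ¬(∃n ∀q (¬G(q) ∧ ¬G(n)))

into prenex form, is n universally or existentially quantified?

universal

Rewrite implications/biconditionals: A → B as ¬A ∨ B.
  ¬(∀l C(l,l)) ∨ (¬¬(∃p ¬C(p,p)) ∨ (∀i G(i))) ∧ ¬(∃n ∀q (¬G(q) ∧ ¬G(n)))
Move each ¬ inward, flipping quantifiers it crosses:
  (∃l ¬C(l,l)) ∨ ((∃p ¬C(p,p)) ∨ (∀i G(i))) ∧ (∀n ∃q (G(q) ∨ G(n)))
Extract every quantifier outward, since the variables are now distinct and don't occur free across branches:
  ∃l ∃p ∀i ∀n ∃q (¬C(l,l) ∨ (¬C(p,p) ∨ G(i)) ∧ (G(q) ∨ G(n)))
The quantifier ∃n sits under an odd number of negations (counting the antecedent side of each →), so it flips to ∀n.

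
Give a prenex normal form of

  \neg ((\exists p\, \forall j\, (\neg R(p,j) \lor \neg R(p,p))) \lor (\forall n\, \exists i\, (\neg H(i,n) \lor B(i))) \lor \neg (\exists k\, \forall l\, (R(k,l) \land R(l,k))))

Push ¬ through the quantifiers and connectives to reach negation normal form:
  (\forall p\, \exists j\, (R(p,j) \land R(p,p))) \land (\exists n\, \forall i\, (H(i,n) \land \neg B(i))) \land (\exists k\, \forall l\, (R(k,l) \land R(l,k)))
Finally move all quantifiers to the prefix:
  \forall p\, \exists j\, \exists n\, \forall i\, \exists k\, \forall l\, (R(p,j) \land R(p,p) \land H(i,n) \land \neg B(i) \land R(k,l) \land R(l,k))

\forall p\, \exists j\, \exists n\, \forall i\, \exists k\, \forall l\, (R(p,j) \land R(p,p) \land H(i,n) \land \neg B(i) \land R(k,l) \land R(l,k))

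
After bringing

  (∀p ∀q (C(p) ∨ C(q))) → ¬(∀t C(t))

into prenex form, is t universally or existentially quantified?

existential

Rewrite implications/biconditionals: A → B as ¬A ∨ B.
  ¬(∀p ∀q (C(p) ∨ C(q))) ∨ ¬(∀t C(t))
Push ¬ through the quantifiers and connectives to reach negation normal form:
  (∃p ∃q (¬C(p) ∧ ¬C(q))) ∨ (∃t ¬C(t))
All bound variables are already distinct, so no renaming is needed.
Extract every quantifier outward, since the variables are now distinct and don't occur free across branches:
  ∃p ∃q ∃t (¬C(p) ∧ ¬C(q) ∨ ¬C(t))
The quantifier ∀t sits under an odd number of negations (counting the antecedent side of each →), so it flips to ∃t.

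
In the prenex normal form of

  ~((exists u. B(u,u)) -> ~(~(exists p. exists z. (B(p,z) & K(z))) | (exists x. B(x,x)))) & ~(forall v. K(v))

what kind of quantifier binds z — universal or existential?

universal

Eliminate → and ↔ using ¬ and ∨.
  ~(~(exists u. B(u,u)) | ~(~(exists p. exists z. (B(p,z) & K(z))) | (exists x. B(x,x)))) & ~(forall v. K(v))
Drive negations inward (¬∀x A ≡ ∃x ¬A, ¬∃x A ≡ ∀x ¬A, De Morgan for ∧/∨):
  (exists u. B(u,u)) & ((forall p. forall z. (~B(p,z) | ~K(z))) | (exists x. B(x,x))) & (exists v. ~K(v))
All bound variables are already distinct, so no renaming is needed.
Extract every quantifier outward, since the variables are now distinct and don't occur free across branches:
  exists u. forall p. forall z. exists x. exists v. (B(u,u) & (~B(p,z) | ~K(z) | B(x,x)) & ~K(v))
The quantifier exists z sits under an odd number of negations (counting the antecedent side of each →), so it flips to forall z.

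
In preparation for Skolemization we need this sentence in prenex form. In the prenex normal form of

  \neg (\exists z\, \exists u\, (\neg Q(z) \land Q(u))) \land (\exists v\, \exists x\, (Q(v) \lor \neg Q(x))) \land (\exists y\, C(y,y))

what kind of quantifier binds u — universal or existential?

universal

Push ¬ through the quantifiers and connectives to reach negation normal form:
  (\forall z\, \forall u\, (Q(z) \lor \neg Q(u))) \land (\exists v\, \exists x\, (Q(v) \lor \neg Q(x))) \land (\exists y\, C(y,y))
All bound variables are already distinct, so no renaming is needed.
Pull the quantifiers to the front (each side's bound variable is not free in the other side):
  \forall z\, \forall u\, \exists v\, \exists x\, \exists y\, ((Q(z) \lor \neg Q(u)) \land (Q(v) \lor \neg Q(x)) \land C(y,y))
The quantifier \exists u sits under an odd number of negations, so it flips to \forall u.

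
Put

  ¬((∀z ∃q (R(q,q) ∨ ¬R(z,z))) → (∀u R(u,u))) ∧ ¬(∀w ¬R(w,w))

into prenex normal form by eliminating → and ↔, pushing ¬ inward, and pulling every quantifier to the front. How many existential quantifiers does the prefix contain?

Rewrite implications/biconditionals: A → B as ¬A ∨ B.
  ¬(¬(∀z ∃q (R(q,q) ∨ ¬R(z,z))) ∨ (∀u R(u,u))) ∧ ¬(∀w ¬R(w,w))
Drive negations inward (¬∀x A ≡ ∃x ¬A, ¬∃x A ≡ ∀x ¬A, De Morgan for ∧/∨):
  (∀z ∃q (R(q,q) ∨ ¬R(z,z))) ∧ (∃u ¬R(u,u)) ∧ (∃w R(w,w))
All bound variables are already distinct, so no renaming is needed.
Pull the quantifiers to the front (each side's bound variable is not free in the other side):
  ∀z ∃q ∃u ∃w ((R(q,q) ∨ ¬R(z,z)) ∧ ¬R(u,u) ∧ R(w,w))
The prefix is ∀z ∃q ∃u ∃w: 1 universal, 3 existential.

3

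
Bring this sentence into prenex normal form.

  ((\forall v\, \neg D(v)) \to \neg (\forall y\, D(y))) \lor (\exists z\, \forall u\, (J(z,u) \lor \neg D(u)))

First replace A → B with ¬A ∨ B.
  \neg (\forall v\, \neg D(v)) \lor \neg (\forall y\, D(y)) \lor (\exists z\, \forall u\, (J(z,u) \lor \neg D(u)))
Move each ¬ inward, flipping quantifiers it crosses:
  (\exists v\, D(v)) \lor (\exists y\, \neg D(y)) \lor (\exists z\, \forall u\, (J(z,u) \lor \neg D(u)))
Finally move all quantifiers to the prefix:
  \exists v\, \exists y\, \exists z\, \forall u\, (D(v) \lor \neg D(y) \lor J(z,u) \lor \neg D(u))

\exists v\, \exists y\, \exists z\, \forall u\, (D(v) \lor \neg D(y) \lor J(z,u) \lor \neg D(u))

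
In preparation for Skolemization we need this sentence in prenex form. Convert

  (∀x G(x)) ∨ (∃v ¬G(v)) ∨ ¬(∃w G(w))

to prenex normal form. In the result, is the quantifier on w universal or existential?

Drive negations inward (¬∀x A ≡ ∃x ¬A, ¬∃x A ≡ ∀x ¬A, De Morgan for ∧/∨):
  (∀x G(x)) ∨ (∃v ¬G(v)) ∨ (∀w ¬G(w))
Pull the quantifiers to the front (each side's bound variable is not free in the other side):
  ∀x ∃v ∀w (G(x) ∨ ¬G(v) ∨ ¬G(w))
The quantifier ∃w sits under an odd number of negations, so it flips to ∀w.

universal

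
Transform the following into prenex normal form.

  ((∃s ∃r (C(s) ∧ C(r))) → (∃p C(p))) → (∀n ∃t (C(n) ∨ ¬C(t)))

∃s ∃r ∀p ∀n ∃t (C(s) ∧ C(r) ∧ ¬C(p) ∨ C(n) ∨ ¬C(t))

First replace A → B with ¬A ∨ B.
  ¬(¬(∃s ∃r (C(s) ∧ C(r))) ∨ (∃p C(p))) ∨ (∀n ∃t (C(n) ∨ ¬C(t)))
Move each ¬ inward, flipping quantifiers it crosses:
  (∃s ∃r (C(s) ∧ C(r))) ∧ (∀p ¬C(p)) ∨ (∀n ∃t (C(n) ∨ ¬C(t)))
All bound variables are already distinct, so no renaming is needed.
Pull the quantifiers to the front (each side's bound variable is not free in the other side):
  ∃s ∃r ∀p ∀n ∃t (C(s) ∧ C(r) ∧ ¬C(p) ∨ C(n) ∨ ¬C(t))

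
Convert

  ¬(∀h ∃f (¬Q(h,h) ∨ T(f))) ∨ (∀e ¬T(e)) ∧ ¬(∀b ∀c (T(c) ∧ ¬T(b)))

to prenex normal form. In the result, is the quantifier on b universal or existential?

Push ¬ through the quantifiers and connectives to reach negation normal form:
  (∃h ∀f (Q(h,h) ∧ ¬T(f))) ∨ (∀e ¬T(e)) ∧ (∃b ∃c (¬T(c) ∨ T(b)))
Extract every quantifier outward, since the variables are now distinct and don't occur free across branches:
  ∃h ∀f ∀e ∃b ∃c (Q(h,h) ∧ ¬T(f) ∨ ¬T(e) ∧ (¬T(c) ∨ T(b)))
The quantifier ∀b sits under an odd number of negations, so it flips to ∃b.

existential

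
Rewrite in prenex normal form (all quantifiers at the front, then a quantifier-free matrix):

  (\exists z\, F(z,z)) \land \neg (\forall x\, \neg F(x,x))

Drive negations inward (¬∀x A ≡ ∃x ¬A, ¬∃x A ≡ ∀x ¬A, De Morgan for ∧/∨):
  (\exists z\, F(z,z)) \land (\exists x\, F(x,x))
All bound variables are already distinct, so no renaming is needed.
Pull the quantifiers to the front (each side's bound variable is not free in the other side):
  \exists z\, \exists x\, (F(z,z) \land F(x,x))

\exists z\, \exists x\, (F(z,z) \land F(x,x))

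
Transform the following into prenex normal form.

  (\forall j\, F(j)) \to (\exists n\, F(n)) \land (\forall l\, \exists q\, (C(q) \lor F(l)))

\exists j\, \exists n\, \forall l\, \exists q\, (\neg F(j) \lor F(n) \land (C(q) \lor F(l)))

Eliminate → and ↔ using ¬ and ∨.
  \neg (\forall j\, F(j)) \lor (\exists n\, F(n)) \land (\forall l\, \exists q\, (C(q) \lor F(l)))
Drive negations inward (¬∀x A ≡ ∃x ¬A, ¬∃x A ≡ ∀x ¬A, De Morgan for ∧/∨):
  (\exists j\, \neg F(j)) \lor (\exists n\, F(n)) \land (\forall l\, \exists q\, (C(q) \lor F(l)))
Pull the quantifiers to the front (each side's bound variable is not free in the other side):
  \exists j\, \exists n\, \forall l\, \exists q\, (\neg F(j) \lor F(n) \land (C(q) \lor F(l)))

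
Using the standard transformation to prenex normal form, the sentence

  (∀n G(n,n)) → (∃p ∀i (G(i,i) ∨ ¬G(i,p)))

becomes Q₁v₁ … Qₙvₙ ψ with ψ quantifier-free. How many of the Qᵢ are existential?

2

Eliminate → and ↔ using ¬ and ∨.
  ¬(∀n G(n,n)) ∨ (∃p ∀i (G(i,i) ∨ ¬G(i,p)))
Push ¬ through the quantifiers and connectives to reach negation normal form:
  (∃n ¬G(n,n)) ∨ (∃p ∀i (G(i,i) ∨ ¬G(i,p)))
Extract every quantifier outward, since the variables are now distinct and don't occur free across branches:
  ∃n ∃p ∀i (¬G(n,n) ∨ G(i,i) ∨ ¬G(i,p))
The prefix is ∃n ∃p ∀i: 1 universal, 2 existential.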